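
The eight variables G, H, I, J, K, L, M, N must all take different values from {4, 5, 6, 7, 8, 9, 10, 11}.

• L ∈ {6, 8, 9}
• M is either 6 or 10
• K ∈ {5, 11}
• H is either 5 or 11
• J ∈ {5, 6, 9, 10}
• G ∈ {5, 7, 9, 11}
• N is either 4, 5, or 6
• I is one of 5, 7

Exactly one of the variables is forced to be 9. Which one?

G

The 8 variables draw from only 8 values {4, 5, 6, 7, 8, 9, 10, 11}, so each is used; only N can be 4, hence N = 4.
Among the 7 still-open variables, 8 fits only L (and all 7 values in {5, 6, 7, 8, 9, 10, 11} must be used), so L = 8.
H and K share exactly the 2 values {5, 11}; by pigeonhole those values go to them, so strike 5, 11 from G, I, J.
I has just one choice, so I = 7. Remove 7 from G.
So 9 goes to G.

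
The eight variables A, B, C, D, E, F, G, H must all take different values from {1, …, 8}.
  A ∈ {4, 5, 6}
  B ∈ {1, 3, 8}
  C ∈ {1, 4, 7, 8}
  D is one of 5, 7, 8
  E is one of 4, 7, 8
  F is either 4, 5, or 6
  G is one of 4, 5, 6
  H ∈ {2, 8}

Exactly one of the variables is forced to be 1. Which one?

Among the 8 variables, 2 fits only H (and all 8 values in {1, 2, 3, 4, 5, 6, 7, 8} must be used), so H = 2.
The 7 still-open variables draw from only 7 values {1, 3, 4, 5, 6, 7, 8}, so each is used; only B can be 3, hence B = 3.
The 6 still-open variables draw from only 6 values {1, 4, 5, 6, 7, 8}, so each is used; only C can be 1, hence C = 1.

C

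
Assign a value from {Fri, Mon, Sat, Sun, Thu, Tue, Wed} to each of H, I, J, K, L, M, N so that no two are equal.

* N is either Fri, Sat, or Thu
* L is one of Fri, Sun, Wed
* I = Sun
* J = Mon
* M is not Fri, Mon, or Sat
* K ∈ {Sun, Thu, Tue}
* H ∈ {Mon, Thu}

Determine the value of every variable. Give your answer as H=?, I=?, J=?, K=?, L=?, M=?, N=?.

H=Thu, I=Sun, J=Mon, K=Tue, L=Fri, M=Wed, N=Sat

I has just one choice, so I = Sun. Strike Sun from K, L, M.
J has just one choice, so J = Mon. Remove Mon from H.
H's domain is down to {Thu}, so H = Thu. So K, M, N can't be Thu.
K's domain is down to {Tue}, so K = Tue. So M can't be Tue.
M's domain is down to {Wed}, so M = Wed. Eliminate Wed elsewhere: L.
L must be Fri (only option left). Remove Fri from N.
N has just one choice, so N = Sat.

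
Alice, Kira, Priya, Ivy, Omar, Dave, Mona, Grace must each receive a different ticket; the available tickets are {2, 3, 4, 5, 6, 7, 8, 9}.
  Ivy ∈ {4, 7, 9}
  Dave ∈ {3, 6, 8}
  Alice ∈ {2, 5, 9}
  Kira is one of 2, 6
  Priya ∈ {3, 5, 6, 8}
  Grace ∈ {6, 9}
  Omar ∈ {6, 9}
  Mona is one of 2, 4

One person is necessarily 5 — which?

Alice

Among the 8 variables, 7 fits only Ivy (and all 8 values in {2, 3, 4, 5, 6, 7, 8, 9} must be used), so Ivy = 7.
The 7 still-open variables draw from only 7 values {2, 3, 4, 5, 6, 8, 9}, so each is used; only Mona can be 4, hence Mona = 4.
Omar and Grace between them cover only {6, 9} — a naked pair. Remove those values from Alice, Kira, Priya, Dave.
That leaves Kira = 2. So Alice can't be 2.
So 5 goes to Alice.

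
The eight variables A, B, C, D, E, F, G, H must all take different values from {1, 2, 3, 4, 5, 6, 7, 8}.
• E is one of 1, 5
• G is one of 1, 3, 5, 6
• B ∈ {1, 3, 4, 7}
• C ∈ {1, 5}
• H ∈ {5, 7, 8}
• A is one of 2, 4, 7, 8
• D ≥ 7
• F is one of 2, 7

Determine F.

Among the 8 variables, 6 fits only G (and all 8 values in {1, 2, 3, 4, 5, 6, 7, 8} must be used), so G = 6.
The 7 still-open variables draw from only 7 values {1, 2, 3, 4, 5, 7, 8}, so each is used; only B can be 3, hence B = 3.
The 6 still-open variables together cover exactly {1, 2, 4, 5, 7, 8} — 6 values for 6 variables — and 4 appears only in A's list, so A = 4.
The 5 still-open variables draw from only 5 values {1, 2, 5, 7, 8}, so each is used; only F can be 2, hence F = 2.

2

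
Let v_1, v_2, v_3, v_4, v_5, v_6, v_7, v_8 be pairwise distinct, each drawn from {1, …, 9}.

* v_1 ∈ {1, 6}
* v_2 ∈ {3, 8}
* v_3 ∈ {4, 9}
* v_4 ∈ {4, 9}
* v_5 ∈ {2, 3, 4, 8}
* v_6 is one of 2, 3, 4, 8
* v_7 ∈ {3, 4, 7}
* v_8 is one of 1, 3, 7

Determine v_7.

The 8 variables together cover exactly {1, 2, 3, 4, 6, 7, 8, 9} — 8 values for 8 variables — and 6 appears only in v_1's list, so v_1 = 6.
The 7 still-open variables draw from only 7 values {1, 2, 3, 4, 7, 8, 9}, so each is used; only v_8 can be 1, hence v_8 = 1.
The 6 still-open variables draw from only 6 values {2, 3, 4, 7, 8, 9}, so each is used; only v_7 can be 7, hence v_7 = 7.

7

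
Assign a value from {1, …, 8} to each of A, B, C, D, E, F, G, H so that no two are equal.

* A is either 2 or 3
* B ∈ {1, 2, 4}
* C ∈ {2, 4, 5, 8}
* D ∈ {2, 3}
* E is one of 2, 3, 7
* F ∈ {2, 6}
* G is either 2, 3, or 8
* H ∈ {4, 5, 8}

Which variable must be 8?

Among the 8 variables, 1 fits only B (and all 8 values in {1, 2, 3, 4, 5, 6, 7, 8} must be used), so B = 1.
The 7 still-open variables together cover exactly {2, 3, 4, 5, 6, 7, 8} — 7 values for 7 variables — and 6 appears only in F's list, so F = 6.
Among the 6 still-open variables, 7 fits only E (and all 6 values in {2, 3, 4, 5, 7, 8} must be used), so E = 7.
A and D between them cover only {2, 3} — a naked pair. Remove those values from C, G.
So 8 goes to G.

G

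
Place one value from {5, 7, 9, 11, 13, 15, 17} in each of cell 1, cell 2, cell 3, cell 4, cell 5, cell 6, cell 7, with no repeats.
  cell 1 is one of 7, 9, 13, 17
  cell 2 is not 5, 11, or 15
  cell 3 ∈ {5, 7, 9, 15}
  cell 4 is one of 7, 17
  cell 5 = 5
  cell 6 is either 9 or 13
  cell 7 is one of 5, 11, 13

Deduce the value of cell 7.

11

cell 5's domain is down to {5}, so cell 5 = 5. Remove 5 from cell 3, cell 7.
The 6 still-open variables draw from only 6 values {7, 9, 11, 13, 15, 17}, so each is used; only cell 7 can be 11, hence cell 7 = 11.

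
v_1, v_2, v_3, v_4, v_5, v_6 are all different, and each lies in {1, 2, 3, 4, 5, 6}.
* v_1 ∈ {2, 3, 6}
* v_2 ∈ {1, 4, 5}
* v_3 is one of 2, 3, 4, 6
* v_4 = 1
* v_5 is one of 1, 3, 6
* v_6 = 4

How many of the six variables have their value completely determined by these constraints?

v_4's domain is down to {1}, so v_4 = 1. Strike 1 from v_2, v_5.
v_6 has just one choice, so v_6 = 4. Strike 4 from v_2, v_3.
v_2 has just one choice, so v_2 = 5.
Determined: v_2=5, v_4=1, v_6=4. The other variables each still have more than one consistent value. That makes 3.

3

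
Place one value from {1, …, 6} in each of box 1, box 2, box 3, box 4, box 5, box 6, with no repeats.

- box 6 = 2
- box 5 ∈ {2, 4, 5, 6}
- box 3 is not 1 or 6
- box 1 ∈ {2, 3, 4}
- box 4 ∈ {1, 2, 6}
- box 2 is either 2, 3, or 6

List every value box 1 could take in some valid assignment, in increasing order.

3, 4

box 6's domain is down to {2}, so box 6 = 2. So box 1, box 2, box 3, box 4, box 5 can't be 2.
The 5 still-open variables together cover exactly {1, 3, 4, 5, 6} — 5 values for 5 variables — and 1 appears only in box 4's list, so box 4 = 1.
No further eliminations apply; box 1 can still be any of 3, 4.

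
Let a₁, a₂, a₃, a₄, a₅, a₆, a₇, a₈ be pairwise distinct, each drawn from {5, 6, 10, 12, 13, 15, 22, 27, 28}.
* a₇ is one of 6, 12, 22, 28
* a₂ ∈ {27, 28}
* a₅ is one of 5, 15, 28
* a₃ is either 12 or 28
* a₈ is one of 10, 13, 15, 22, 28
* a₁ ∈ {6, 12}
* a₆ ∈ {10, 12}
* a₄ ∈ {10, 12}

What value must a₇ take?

22

The 2 variables a₄ and a₆ are confined to {10, 12}, which locks those values in; drop them from a₁, a₃, a₇, a₈.
That leaves a₁ = 6. Strike 6 from a₇.
a₃'s domain is down to {28}, so a₃ = 28. Remove 28 from a₂, a₅, a₇, a₈.
So a₇ = 22.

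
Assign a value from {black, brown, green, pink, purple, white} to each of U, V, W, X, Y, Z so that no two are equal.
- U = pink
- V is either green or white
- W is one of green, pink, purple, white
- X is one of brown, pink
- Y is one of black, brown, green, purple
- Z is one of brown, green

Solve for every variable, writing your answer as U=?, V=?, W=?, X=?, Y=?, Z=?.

U=pink, V=white, W=purple, X=brown, Y=black, Z=green

U's domain is down to {pink}, so U = pink. Remove pink from W, X.
That leaves X = brown. So Y, Z can't be brown.
Z's domain is down to {green}, so Z = green. Remove green from V, W, Y.
V has just one choice, so V = white. Eliminate white elsewhere: W.
W's domain is down to {purple}, so W = purple. Strike purple from Y.
Y has just one choice, so Y = black.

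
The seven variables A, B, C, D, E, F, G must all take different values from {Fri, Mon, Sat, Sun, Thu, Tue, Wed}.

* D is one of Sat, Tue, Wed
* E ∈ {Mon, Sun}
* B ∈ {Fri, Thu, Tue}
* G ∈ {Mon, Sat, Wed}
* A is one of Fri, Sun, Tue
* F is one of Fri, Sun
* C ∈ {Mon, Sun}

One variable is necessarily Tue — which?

The 7 variables draw from only 7 values {Fri, Mon, Sat, Sun, Thu, Tue, Wed}, so each is used; only B can be Thu, hence B = Thu.
The 2 variables C and E are confined to {Mon, Sun}, which locks those values in; drop them from A, F, G.
F has just one choice, so F = Fri. Remove Fri from A.
So Tue goes to A.

A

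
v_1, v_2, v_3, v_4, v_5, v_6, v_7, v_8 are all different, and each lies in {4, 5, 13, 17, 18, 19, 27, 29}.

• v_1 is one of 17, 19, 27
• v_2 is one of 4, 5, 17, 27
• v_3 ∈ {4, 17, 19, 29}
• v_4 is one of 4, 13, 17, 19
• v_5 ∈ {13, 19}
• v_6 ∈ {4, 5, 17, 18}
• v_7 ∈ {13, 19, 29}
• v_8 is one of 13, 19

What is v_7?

The 8 variables draw from only 8 values {4, 5, 13, 17, 18, 19, 27, 29}, so each is used; only v_6 can be 18, hence v_6 = 18.
Among the 7 still-open variables, 5 fits only v_2 (and all 7 values in {4, 5, 13, 17, 19, 27, 29} must be used), so v_2 = 5.
The 6 still-open variables together cover exactly {4, 13, 17, 19, 27, 29} — 6 values for 6 variables — and 27 appears only in v_1's list, so v_1 = 27.
v_5 and v_8 between them cover only {13, 19} — a naked pair. Remove those values from v_3, v_4, v_7.
So v_7 = 29.

29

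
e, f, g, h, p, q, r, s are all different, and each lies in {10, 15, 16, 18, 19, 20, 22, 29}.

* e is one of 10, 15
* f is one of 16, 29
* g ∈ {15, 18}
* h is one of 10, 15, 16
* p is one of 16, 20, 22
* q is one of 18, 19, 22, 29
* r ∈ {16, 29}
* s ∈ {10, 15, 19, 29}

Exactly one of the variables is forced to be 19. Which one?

The 8 variables together cover exactly {10, 15, 16, 18, 19, 20, 22, 29} — 8 values for 8 variables — and 20 appears only in p's list, so p = 20.
Among the 7 still-open variables, 22 fits only q (and all 7 values in {10, 15, 16, 18, 19, 22, 29} must be used), so q = 22.
The 6 still-open variables draw from only 6 values {10, 15, 16, 18, 19, 29}, so each is used; only g can be 18, hence g = 18.
The 5 still-open variables draw from only 5 values {10, 15, 16, 19, 29}, so each is used; only s can be 19, hence s = 19.

s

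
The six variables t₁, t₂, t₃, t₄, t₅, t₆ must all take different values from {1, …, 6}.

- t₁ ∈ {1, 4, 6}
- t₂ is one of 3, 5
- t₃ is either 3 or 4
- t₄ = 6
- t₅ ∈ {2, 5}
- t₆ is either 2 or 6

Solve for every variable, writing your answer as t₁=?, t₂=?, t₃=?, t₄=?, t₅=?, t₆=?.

t₁=1, t₂=3, t₃=4, t₄=6, t₅=5, t₆=2

t₄'s domain is down to {6}, so t₄ = 6. Eliminate 6 elsewhere: t₁, t₆.
t₆'s domain is down to {2}, so t₆ = 2. So t₅ can't be 2.
t₅ must be 5 (only option left). Eliminate 5 elsewhere: t₂.
That leaves t₂ = 3. Remove 3 from t₃.
t₃'s domain is down to {4}, so t₃ = 4. Strike 4 from t₁.
t₁ has just one choice, so t₁ = 1.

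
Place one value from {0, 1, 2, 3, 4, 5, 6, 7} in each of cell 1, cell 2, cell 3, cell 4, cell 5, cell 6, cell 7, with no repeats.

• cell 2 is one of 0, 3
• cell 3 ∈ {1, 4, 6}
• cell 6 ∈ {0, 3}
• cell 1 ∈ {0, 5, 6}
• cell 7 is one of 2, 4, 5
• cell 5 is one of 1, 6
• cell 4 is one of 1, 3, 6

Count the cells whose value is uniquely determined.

Among the 7 variables, 2 fits only cell 7 (and all 7 values in {0, 1, 2, 3, 4, 5, 6} must be used), so cell 7 = 2.
Among the 6 still-open variables, 4 fits only cell 3 (and all 6 values in {0, 1, 3, 4, 5, 6} must be used), so cell 3 = 4.
Among the 5 still-open variables, 5 fits only cell 1 (and all 5 values in {0, 1, 3, 5, 6} must be used), so cell 1 = 5.
cell 2 and cell 6 between them cover only {0, 3} — a naked pair. Remove those values from cell 4.
Determined: cell 1=5, cell 3=4, cell 7=2. The other cells each still have more than one consistent value. That makes 3.

3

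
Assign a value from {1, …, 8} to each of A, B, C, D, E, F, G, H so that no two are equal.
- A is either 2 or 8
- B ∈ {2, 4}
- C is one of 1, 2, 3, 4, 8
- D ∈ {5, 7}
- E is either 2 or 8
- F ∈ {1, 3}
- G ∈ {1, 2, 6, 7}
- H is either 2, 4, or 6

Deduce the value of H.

The 8 variables draw from only 8 values {1, 2, 3, 4, 5, 6, 7, 8}, so each is used; only D can be 5, hence D = 5.
Among the 7 still-open variables, 7 fits only G (and all 7 values in {1, 2, 3, 4, 6, 7, 8} must be used), so G = 7.
The 6 still-open variables draw from only 6 values {1, 2, 3, 4, 6, 8}, so each is used; only H can be 6, hence H = 6.

6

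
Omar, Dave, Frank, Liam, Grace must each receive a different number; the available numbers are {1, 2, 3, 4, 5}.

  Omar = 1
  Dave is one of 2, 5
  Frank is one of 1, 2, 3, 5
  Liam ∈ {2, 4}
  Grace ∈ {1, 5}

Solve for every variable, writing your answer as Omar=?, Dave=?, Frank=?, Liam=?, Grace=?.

Omar=1, Dave=2, Frank=3, Liam=4, Grace=5

Omar must be 1 (only option left). Eliminate 1 elsewhere: Frank, Grace.
That leaves Grace = 5. Strike 5 from Dave, Frank.
Dave has just one choice, so Dave = 2. Remove 2 from Frank, Liam.
Frank has just one choice, so Frank = 3.
Liam's domain is down to {4}, so Liam = 4.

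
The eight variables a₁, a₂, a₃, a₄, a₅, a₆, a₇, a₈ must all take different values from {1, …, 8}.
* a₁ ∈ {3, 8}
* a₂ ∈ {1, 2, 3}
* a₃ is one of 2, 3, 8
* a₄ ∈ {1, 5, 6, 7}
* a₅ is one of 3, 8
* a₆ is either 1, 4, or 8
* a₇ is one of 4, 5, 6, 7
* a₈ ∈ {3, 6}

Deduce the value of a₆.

4

a₁ and a₅ between them cover only {3, 8} — a naked pair. Remove those values from a₂, a₃, a₆, a₈.
That leaves a₃ = 2. So a₂ can't be 2.
a₈'s domain is down to {6}, so a₈ = 6. Remove 6 from a₄, a₇.
a₂ must be 1 (only option left). Eliminate 1 elsewhere: a₄, a₆.
So a₆ = 4.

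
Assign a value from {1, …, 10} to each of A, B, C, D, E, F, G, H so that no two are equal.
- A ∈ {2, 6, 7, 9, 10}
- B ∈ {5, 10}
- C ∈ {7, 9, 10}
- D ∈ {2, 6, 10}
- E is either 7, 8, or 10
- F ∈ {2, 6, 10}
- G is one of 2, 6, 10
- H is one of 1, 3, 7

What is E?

The 3 variables D, F, G are confined to {2, 6, 10}, which locks those values in; drop them from A, B, C, E.
B's domain is down to {5}, so B = 5.
A and C between them cover only {7, 9} — a naked pair. Remove those values from E, H.
So E = 8.

8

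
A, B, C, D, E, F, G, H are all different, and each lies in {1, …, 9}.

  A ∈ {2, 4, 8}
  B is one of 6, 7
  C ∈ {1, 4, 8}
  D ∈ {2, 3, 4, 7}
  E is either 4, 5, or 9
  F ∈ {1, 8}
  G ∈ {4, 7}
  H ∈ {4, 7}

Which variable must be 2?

A

G and H between them cover only {4, 7} — a naked pair. Remove those values from A, B, C, D, E.
B has just one choice, so B = 6.
C and F share exactly the 2 values {1, 8}; by pigeonhole those values go to them, so strike 1, 8 from A.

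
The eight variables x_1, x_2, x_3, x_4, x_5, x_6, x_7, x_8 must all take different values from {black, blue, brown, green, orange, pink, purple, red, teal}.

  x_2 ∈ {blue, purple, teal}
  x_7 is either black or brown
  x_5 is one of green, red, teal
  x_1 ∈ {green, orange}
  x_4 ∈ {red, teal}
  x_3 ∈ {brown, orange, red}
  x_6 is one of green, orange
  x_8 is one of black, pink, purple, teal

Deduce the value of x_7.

black

The 2 variables x_1 and x_6 are confined to {green, orange}, which locks those values in; drop them from x_3, x_5.
The 2 variables x_4 and x_5 are confined to {red, teal}, which locks those values in; drop them from x_2, x_3, x_8.
That leaves x_3 = brown. Strike brown from x_7.
So x_7 = black.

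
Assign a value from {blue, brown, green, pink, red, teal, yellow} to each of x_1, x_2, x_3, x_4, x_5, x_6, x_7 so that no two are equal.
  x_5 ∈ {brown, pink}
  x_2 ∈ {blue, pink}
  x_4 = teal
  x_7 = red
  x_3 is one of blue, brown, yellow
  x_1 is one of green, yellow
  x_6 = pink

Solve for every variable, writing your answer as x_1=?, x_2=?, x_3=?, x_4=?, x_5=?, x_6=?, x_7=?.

x_1=green, x_2=blue, x_3=yellow, x_4=teal, x_5=brown, x_6=pink, x_7=red

x_4's domain is down to {teal}, so x_4 = teal.
That leaves x_6 = pink. Eliminate pink elsewhere: x_2, x_5.
x_7 has just one choice, so x_7 = red.
x_2 has just one choice, so x_2 = blue. Remove blue from x_3.
x_5 must be brown (only option left). So x_3 can't be brown.
x_3 must be yellow (only option left). Eliminate yellow elsewhere: x_1.
That leaves x_1 = green.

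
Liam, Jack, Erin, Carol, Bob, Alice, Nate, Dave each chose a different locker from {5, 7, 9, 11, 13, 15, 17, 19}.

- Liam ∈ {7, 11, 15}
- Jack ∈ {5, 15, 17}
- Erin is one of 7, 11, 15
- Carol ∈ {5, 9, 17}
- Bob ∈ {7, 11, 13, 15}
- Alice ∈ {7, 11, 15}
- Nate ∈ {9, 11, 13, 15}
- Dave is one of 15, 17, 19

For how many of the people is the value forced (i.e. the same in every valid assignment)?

3

The 8 variables draw from only 8 values {5, 7, 9, 11, 13, 15, 17, 19}, so each is used; only Dave can be 19, hence Dave = 19.
Liam, Erin, Alice share exactly the 3 values {7, 11, 15}; by pigeonhole those values go to them, so strike 7, 11, 15 from Jack, Bob, Nate.
That leaves Bob = 13. So Nate can't be 13.
Nate's domain is down to {9}, so Nate = 9. Remove 9 from Carol.
Determined: Bob=13, Nate=9, Dave=19. The other people each still have more than one consistent value. That makes 3.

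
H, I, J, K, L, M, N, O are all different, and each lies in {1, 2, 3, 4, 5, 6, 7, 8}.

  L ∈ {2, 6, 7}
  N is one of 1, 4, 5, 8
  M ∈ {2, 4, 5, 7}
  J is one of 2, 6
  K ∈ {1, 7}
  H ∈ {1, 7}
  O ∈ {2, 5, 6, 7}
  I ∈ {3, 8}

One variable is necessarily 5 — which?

The 8 variables draw from only 8 values {1, 2, 3, 4, 5, 6, 7, 8}, so each is used; only I can be 3, hence I = 3.
The 7 still-open variables together cover exactly {1, 2, 4, 5, 6, 7, 8} — 7 values for 7 variables — and 8 appears only in N's list, so N = 8.
The 6 still-open variables draw from only 6 values {1, 2, 4, 5, 6, 7}, so each is used; only M can be 4, hence M = 4.
Among the 5 still-open variables, 5 fits only O (and all 5 values in {1, 2, 5, 6, 7} must be used), so O = 5.

O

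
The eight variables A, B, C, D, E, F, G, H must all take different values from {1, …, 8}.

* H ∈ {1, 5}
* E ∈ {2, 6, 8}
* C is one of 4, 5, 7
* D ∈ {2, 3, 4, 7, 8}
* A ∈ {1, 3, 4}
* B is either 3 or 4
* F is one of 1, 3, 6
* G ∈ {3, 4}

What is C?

7

B and G between them cover only {3, 4} — a naked pair. Remove those values from A, C, D, F.
That leaves A = 1. So F, H can't be 1.
F has just one choice, so F = 6. Eliminate 6 elsewhere: E.
H's domain is down to {5}, so H = 5. Eliminate 5 elsewhere: C.
So C = 7.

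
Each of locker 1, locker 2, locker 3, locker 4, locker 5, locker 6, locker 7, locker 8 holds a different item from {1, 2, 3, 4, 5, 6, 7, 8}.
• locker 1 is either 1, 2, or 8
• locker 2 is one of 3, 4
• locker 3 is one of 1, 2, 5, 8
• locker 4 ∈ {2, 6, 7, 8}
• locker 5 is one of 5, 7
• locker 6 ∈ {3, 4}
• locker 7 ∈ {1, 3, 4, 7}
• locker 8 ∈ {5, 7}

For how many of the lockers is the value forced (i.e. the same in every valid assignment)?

The 8 variables together cover exactly {1, 2, 3, 4, 5, 6, 7, 8} — 8 values for 8 variables — and 6 appears only in locker 4's list, so locker 4 = 6.
The 2 variables locker 2 and locker 6 are confined to {3, 4}, which locks those values in; drop them from locker 7.
The 2 variables locker 5 and locker 8 are confined to {5, 7}, which locks those values in; drop them from locker 3, locker 7.
That leaves locker 7 = 1. So locker 1, locker 3 can't be 1.
Determined: locker 4=6, locker 7=1. The other lockers each still have more than one consistent value. That makes 2.

2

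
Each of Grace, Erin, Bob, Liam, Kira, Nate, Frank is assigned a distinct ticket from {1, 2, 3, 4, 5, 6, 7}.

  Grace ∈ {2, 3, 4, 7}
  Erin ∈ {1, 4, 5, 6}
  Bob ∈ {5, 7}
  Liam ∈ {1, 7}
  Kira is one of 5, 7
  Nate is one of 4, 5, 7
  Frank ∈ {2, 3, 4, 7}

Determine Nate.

4

The 7 variables together cover exactly {1, 2, 3, 4, 5, 6, 7} — 7 values for 7 variables — and 6 appears only in Erin's list, so Erin = 6.
The 6 still-open variables together cover exactly {1, 2, 3, 4, 5, 7} — 6 values for 6 variables — and 1 appears only in Liam's list, so Liam = 1.
Bob and Kira between them cover only {5, 7} — a naked pair. Remove those values from Grace, Nate, Frank.
So Nate = 4.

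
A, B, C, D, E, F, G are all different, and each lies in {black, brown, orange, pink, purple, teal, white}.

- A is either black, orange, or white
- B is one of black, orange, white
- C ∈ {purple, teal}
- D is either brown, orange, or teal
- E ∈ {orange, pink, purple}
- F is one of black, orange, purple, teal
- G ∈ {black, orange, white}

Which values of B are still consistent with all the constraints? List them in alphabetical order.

black, orange, white

Among the 7 variables, brown fits only D (and all 7 values in {black, brown, orange, pink, purple, teal, white} must be used), so D = brown.
The 6 still-open variables draw from only 6 values {black, orange, pink, purple, teal, white}, so each is used; only E can be pink, hence E = pink.
A, B, G between them cover only {black, orange, white} — a naked triple. Remove those values from F.
No further eliminations apply; B can still be any of black, orange, white.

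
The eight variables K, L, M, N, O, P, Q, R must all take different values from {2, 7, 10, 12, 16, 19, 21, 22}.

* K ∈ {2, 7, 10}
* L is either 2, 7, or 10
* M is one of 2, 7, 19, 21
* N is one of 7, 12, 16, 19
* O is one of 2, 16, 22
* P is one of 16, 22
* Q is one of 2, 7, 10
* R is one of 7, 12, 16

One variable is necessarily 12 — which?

R

The 8 variables draw from only 8 values {2, 7, 10, 12, 16, 19, 21, 22}, so each is used; only M can be 21, hence M = 21.
The 7 still-open variables draw from only 7 values {2, 7, 10, 12, 16, 19, 22}, so each is used; only N can be 19, hence N = 19.
Among the 6 still-open variables, 12 fits only R (and all 6 values in {2, 7, 10, 12, 16, 22} must be used), so R = 12.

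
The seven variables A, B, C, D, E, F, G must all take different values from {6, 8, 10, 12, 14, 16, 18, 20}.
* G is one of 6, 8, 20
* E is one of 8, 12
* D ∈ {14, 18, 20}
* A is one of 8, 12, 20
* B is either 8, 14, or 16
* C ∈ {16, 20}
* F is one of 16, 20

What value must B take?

The 7 variables draw from only 7 values {6, 8, 12, 14, 16, 18, 20}, so each is used; only G can be 6, hence G = 6.
The 6 still-open variables draw from only 6 values {8, 12, 14, 16, 18, 20}, so each is used; only D can be 18, hence D = 18.
Among the 5 still-open variables, 14 fits only B (and all 5 values in {8, 12, 14, 16, 20} must be used), so B = 14.

14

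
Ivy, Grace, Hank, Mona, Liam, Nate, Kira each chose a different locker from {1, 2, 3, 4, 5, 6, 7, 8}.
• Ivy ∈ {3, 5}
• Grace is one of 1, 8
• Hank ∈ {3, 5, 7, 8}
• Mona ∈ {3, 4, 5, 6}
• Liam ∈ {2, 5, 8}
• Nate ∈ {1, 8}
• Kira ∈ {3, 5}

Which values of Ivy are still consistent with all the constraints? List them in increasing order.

The 2 variables Ivy and Kira are confined to {3, 5}, which locks those values in; drop them from Hank, Mona, Liam.
Grace and Nate between them cover only {1, 8} — a naked pair. Remove those values from Hank, Liam.
Hank has just one choice, so Hank = 7.
Liam's domain is down to {2}, so Liam = 2.
No further eliminations apply; Ivy can still be any of 3, 5.

3, 5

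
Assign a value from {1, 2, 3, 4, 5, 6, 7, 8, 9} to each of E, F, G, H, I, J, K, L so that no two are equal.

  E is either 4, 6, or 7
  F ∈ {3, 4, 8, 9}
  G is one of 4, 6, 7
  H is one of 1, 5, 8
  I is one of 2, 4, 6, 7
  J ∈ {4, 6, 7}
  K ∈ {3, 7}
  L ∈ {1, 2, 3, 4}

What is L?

1

E, G, J between them cover only {4, 6, 7} — a naked triple. Remove those values from F, I, K, L.
I must be 2 (only option left). Eliminate 2 elsewhere: L.
That leaves K = 3. So F, L can't be 3.
So L = 1.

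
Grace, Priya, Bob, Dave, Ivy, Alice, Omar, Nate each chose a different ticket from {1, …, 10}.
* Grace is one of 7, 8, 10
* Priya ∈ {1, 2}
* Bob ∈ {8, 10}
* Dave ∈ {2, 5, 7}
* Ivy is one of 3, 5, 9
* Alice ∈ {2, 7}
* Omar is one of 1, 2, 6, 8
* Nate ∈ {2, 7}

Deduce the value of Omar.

6

Alice and Nate between them cover only {2, 7} — a naked pair. Remove those values from Grace, Priya, Dave, Omar.
That leaves Priya = 1. Strike 1 from Omar.
Dave has just one choice, so Dave = 5. Eliminate 5 elsewhere: Ivy.
Grace and Bob share exactly the 2 values {8, 10}; by pigeonhole those values go to them, so strike 8, 10 from Omar.
So Omar = 6.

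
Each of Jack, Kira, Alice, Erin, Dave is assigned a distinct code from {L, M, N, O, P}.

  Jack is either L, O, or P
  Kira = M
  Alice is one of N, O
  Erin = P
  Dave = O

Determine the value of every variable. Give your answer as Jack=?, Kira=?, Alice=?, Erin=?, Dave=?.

Kira must be M (only option left).
Erin must be P (only option left). Remove P from Jack.
That leaves Dave = O. Strike O from Jack, Alice.
Jack has just one choice, so Jack = L.
That leaves Alice = N.

Jack=L, Kira=M, Alice=N, Erin=P, Dave=O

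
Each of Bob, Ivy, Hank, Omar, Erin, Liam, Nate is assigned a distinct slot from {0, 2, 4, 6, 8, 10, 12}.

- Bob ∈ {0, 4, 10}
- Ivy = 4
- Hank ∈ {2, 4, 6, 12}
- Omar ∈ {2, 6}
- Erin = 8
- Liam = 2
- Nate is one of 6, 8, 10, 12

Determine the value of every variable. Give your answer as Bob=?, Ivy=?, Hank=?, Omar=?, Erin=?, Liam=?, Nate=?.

Ivy must be 4 (only option left). Strike 4 from Bob, Hank.
Erin has just one choice, so Erin = 8. Strike 8 from Nate.
Liam has just one choice, so Liam = 2. Remove 2 from Hank, Omar.
Omar must be 6 (only option left). Eliminate 6 elsewhere: Hank, Nate.
That leaves Hank = 12. Eliminate 12 elsewhere: Nate.
That leaves Nate = 10. Eliminate 10 elsewhere: Bob.
That leaves Bob = 0.

Bob=0, Ivy=4, Hank=12, Omar=6, Erin=8, Liam=2, Nate=10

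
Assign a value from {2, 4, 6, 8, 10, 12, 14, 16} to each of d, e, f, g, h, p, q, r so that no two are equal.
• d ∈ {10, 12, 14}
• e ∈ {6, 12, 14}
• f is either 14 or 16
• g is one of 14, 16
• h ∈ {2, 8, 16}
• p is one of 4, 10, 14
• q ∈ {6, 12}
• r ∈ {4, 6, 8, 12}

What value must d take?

10

Among the 8 variables, 2 fits only h (and all 8 values in {2, 4, 6, 8, 10, 12, 14, 16} must be used), so h = 2.
The 7 still-open variables together cover exactly {4, 6, 8, 10, 12, 14, 16} — 7 values for 7 variables — and 8 appears only in r's list, so r = 8.
The 6 still-open variables together cover exactly {4, 6, 10, 12, 14, 16} — 6 values for 6 variables — and 4 appears only in p's list, so p = 4.
The 5 still-open variables draw from only 5 values {6, 10, 12, 14, 16}, so each is used; only d can be 10, hence d = 10.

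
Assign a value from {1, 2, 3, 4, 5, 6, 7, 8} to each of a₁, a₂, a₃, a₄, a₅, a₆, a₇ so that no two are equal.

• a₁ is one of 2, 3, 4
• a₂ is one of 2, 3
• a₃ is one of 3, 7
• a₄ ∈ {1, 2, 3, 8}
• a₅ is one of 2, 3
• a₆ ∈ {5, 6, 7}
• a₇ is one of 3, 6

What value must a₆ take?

5

a₂ and a₅ share exactly the 2 values {2, 3}; by pigeonhole those values go to them, so strike 2, 3 from a₁, a₃, a₄, a₇.
That leaves a₁ = 4.
a₃ must be 7 (only option left). Strike 7 from a₆.
That leaves a₇ = 6. Eliminate 6 elsewhere: a₆.
So a₆ = 5.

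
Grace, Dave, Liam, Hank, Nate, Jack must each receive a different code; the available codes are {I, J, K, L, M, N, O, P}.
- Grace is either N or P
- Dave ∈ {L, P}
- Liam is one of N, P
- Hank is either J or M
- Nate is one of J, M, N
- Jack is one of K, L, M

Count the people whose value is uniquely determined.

2

Among the 6 variables, K fits only Jack (and all 6 values in {J, K, L, M, N, P} must be used), so Jack = K.
The 5 still-open variables draw from only 5 values {J, L, M, N, P}, so each is used; only Dave can be L, hence Dave = L.
The 2 variables Grace and Liam are confined to {N, P}, which locks those values in; drop them from Nate.
Determined: Dave=L, Jack=K. The other people each still have more than one consistent value. That makes 2.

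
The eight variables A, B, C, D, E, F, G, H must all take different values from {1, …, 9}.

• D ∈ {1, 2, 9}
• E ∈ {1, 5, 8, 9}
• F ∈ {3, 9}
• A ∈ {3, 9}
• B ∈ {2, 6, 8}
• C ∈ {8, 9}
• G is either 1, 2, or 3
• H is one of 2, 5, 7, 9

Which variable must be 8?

The 8 variables together cover exactly {1, 2, 3, 5, 6, 7, 8, 9} — 8 values for 8 variables — and 6 appears only in B's list, so B = 6.
The 7 still-open variables together cover exactly {1, 2, 3, 5, 7, 8, 9} — 7 values for 7 variables — and 7 appears only in H's list, so H = 7.
The 6 still-open variables together cover exactly {1, 2, 3, 5, 8, 9} — 6 values for 6 variables — and 5 appears only in E's list, so E = 5.
The 5 still-open variables together cover exactly {1, 2, 3, 8, 9} — 5 values for 5 variables — and 8 appears only in C's list, so C = 8.

C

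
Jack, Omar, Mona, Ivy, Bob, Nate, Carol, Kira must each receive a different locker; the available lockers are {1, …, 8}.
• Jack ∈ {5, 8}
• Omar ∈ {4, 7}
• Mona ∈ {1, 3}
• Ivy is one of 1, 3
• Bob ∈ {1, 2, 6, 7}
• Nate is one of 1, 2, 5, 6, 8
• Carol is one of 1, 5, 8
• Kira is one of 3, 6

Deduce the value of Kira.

The 8 variables draw from only 8 values {1, 2, 3, 4, 5, 6, 7, 8}, so each is used; only Omar can be 4, hence Omar = 4.
Among the 7 still-open variables, 7 fits only Bob (and all 7 values in {1, 2, 3, 5, 6, 7, 8} must be used), so Bob = 7.
The 6 still-open variables together cover exactly {1, 2, 3, 5, 6, 8} — 6 values for 6 variables — and 2 appears only in Nate's list, so Nate = 2.
Among the 5 still-open variables, 6 fits only Kira (and all 5 values in {1, 3, 5, 6, 8} must be used), so Kira = 6.

6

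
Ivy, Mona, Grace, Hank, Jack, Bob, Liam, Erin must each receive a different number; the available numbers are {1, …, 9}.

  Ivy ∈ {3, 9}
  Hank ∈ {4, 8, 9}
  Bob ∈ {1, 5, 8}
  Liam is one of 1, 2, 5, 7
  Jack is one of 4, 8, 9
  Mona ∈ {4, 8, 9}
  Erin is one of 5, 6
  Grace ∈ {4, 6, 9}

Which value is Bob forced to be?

The 3 variables Mona, Hank, Jack are confined to {4, 8, 9}, which locks those values in; drop them from Ivy, Grace, Bob.
Ivy's domain is down to {3}, so Ivy = 3.
Grace's domain is down to {6}, so Grace = 6. Remove 6 from Erin.
Erin must be 5 (only option left). So Bob, Liam can't be 5.
So Bob = 1.

1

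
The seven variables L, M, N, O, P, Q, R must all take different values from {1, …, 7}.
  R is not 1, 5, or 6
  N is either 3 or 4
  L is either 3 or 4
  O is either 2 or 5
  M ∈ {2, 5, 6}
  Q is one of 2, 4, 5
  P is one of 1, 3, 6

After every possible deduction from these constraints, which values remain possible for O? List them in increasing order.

2, 5

Among the 7 variables, 1 fits only P (and all 7 values in {1, 2, 3, 4, 5, 6, 7} must be used), so P = 1.
Among the 6 still-open variables, 6 fits only M (and all 6 values in {2, 3, 4, 5, 6, 7} must be used), so M = 6.
The 5 still-open variables together cover exactly {2, 3, 4, 5, 7} — 5 values for 5 variables — and 7 appears only in R's list, so R = 7.
The 2 variables L and N are confined to {3, 4}, which locks those values in; drop them from Q.
No further eliminations apply; O can still be any of 2, 5.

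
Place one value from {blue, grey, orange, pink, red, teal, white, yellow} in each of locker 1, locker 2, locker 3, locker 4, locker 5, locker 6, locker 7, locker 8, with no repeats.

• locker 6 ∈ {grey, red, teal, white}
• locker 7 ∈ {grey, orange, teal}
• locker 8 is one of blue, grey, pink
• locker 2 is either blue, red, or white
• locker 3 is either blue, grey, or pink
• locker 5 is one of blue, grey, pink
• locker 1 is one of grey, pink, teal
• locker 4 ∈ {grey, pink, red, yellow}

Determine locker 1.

Among the 8 variables, orange fits only locker 7 (and all 8 values in {blue, grey, orange, pink, red, teal, white, yellow} must be used), so locker 7 = orange.
Among the 7 still-open variables, yellow fits only locker 4 (and all 7 values in {blue, grey, pink, red, teal, white, yellow} must be used), so locker 4 = yellow.
The 3 variables locker 3, locker 5, locker 8 are confined to {blue, grey, pink}, which locks those values in; drop them from locker 1, locker 2, locker 6.
So locker 1 = teal.

teal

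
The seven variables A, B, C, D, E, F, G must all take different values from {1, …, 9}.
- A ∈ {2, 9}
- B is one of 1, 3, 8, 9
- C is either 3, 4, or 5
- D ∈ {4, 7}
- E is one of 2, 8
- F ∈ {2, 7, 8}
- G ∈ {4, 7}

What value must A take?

9

The 2 variables D and G are confined to {4, 7}, which locks those values in; drop them from C, F.
E and F share exactly the 2 values {2, 8}; by pigeonhole those values go to them, so strike 2, 8 from A, B.
So A = 9.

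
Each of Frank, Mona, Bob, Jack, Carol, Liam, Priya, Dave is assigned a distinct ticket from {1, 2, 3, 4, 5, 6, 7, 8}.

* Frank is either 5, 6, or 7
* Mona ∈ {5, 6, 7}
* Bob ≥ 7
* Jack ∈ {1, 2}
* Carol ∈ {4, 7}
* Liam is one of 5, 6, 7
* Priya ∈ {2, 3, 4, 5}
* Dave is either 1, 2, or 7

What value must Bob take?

8

The 8 variables together cover exactly {1, 2, 3, 4, 5, 6, 7, 8} — 8 values for 8 variables — and 3 appears only in Priya's list, so Priya = 3.
The 7 still-open variables draw from only 7 values {1, 2, 4, 5, 6, 7, 8}, so each is used; only Carol can be 4, hence Carol = 4.
The 6 still-open variables together cover exactly {1, 2, 5, 6, 7, 8} — 6 values for 6 variables — and 8 appears only in Bob's list, so Bob = 8.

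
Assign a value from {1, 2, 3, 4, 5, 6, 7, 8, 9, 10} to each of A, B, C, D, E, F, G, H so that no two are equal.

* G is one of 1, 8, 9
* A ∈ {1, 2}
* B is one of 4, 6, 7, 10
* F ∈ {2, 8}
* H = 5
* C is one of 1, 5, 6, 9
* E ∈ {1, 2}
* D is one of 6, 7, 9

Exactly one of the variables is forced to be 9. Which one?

G

H's domain is down to {5}, so H = 5. Strike 5 from C.
A and E share exactly the 2 values {1, 2}; by pigeonhole those values go to them, so strike 1, 2 from C, F, G.
That leaves F = 8. Strike 8 from G.
So 9 goes to G.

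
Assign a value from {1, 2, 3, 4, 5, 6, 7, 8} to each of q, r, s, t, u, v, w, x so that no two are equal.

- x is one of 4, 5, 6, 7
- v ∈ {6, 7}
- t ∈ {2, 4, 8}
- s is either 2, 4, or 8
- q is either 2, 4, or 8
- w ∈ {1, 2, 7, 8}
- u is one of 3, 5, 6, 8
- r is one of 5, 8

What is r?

5

The 8 variables draw from only 8 values {1, 2, 3, 4, 5, 6, 7, 8}, so each is used; only w can be 1, hence w = 1.
The 7 still-open variables draw from only 7 values {2, 3, 4, 5, 6, 7, 8}, so each is used; only u can be 3, hence u = 3.
q, s, t between them cover only {2, 4, 8} — a naked triple. Remove those values from r, x.
So r = 5.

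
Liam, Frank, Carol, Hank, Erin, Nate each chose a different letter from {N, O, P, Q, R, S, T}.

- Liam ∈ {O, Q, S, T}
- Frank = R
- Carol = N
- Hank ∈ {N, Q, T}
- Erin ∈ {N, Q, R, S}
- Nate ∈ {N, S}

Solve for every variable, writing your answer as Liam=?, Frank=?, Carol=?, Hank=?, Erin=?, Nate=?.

Liam=O, Frank=R, Carol=N, Hank=T, Erin=Q, Nate=S

Frank's domain is down to {R}, so Frank = R. Strike R from Erin.
That leaves Carol = N. Remove N from Hank, Erin, Nate.
Nate must be S (only option left). Remove S from Liam, Erin.
That leaves Erin = Q. Eliminate Q elsewhere: Liam, Hank.
Hank must be T (only option left). Strike T from Liam.
Liam's domain is down to {O}, so Liam = O.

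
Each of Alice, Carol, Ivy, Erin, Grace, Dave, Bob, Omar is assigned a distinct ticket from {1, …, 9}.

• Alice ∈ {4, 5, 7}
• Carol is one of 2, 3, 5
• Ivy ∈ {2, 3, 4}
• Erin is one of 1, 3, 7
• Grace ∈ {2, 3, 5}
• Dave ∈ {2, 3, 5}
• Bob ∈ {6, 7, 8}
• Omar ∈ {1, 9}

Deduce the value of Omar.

9

Carol, Grace, Dave share exactly the 3 values {2, 3, 5}; by pigeonhole those values go to them, so strike 2, 3, 5 from Alice, Ivy, Erin.
Ivy has just one choice, so Ivy = 4. So Alice can't be 4.
Alice must be 7 (only option left). Strike 7 from Erin, Bob.
Erin must be 1 (only option left). So Omar can't be 1.
So Omar = 9.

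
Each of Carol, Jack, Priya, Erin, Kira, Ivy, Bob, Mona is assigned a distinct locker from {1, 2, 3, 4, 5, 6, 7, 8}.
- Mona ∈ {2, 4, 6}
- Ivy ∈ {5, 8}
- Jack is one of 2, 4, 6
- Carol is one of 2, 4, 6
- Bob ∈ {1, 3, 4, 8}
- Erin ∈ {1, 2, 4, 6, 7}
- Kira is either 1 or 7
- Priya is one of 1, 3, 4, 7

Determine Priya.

Among the 8 variables, 5 fits only Ivy (and all 8 values in {1, 2, 3, 4, 5, 6, 7, 8} must be used), so Ivy = 5.
The 7 still-open variables draw from only 7 values {1, 2, 3, 4, 6, 7, 8}, so each is used; only Bob can be 8, hence Bob = 8.
The 6 still-open variables draw from only 6 values {1, 2, 3, 4, 6, 7}, so each is used; only Priya can be 3, hence Priya = 3.

3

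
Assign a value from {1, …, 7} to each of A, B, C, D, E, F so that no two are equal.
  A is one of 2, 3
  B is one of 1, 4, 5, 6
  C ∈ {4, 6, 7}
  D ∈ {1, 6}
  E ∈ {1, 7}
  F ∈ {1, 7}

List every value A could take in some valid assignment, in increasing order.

E and F share exactly the 2 values {1, 7}; by pigeonhole those values go to them, so strike 1, 7 from B, C, D.
D must be 6 (only option left). Eliminate 6 elsewhere: B, C.
C must be 4 (only option left). So B can't be 4.
B has just one choice, so B = 5.
No further eliminations apply; A can still be any of 2, 3.

2, 3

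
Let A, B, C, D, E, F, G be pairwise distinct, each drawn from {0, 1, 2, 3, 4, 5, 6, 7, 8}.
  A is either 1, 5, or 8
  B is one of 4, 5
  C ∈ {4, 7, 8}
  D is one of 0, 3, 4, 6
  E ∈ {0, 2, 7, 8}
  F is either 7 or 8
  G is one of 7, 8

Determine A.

1

F and G share exactly the 2 values {7, 8}; by pigeonhole those values go to them, so strike 7, 8 from A, C, E.
C must be 4 (only option left). So B, D can't be 4.
B's domain is down to {5}, so B = 5. Strike 5 from A.
So A = 1.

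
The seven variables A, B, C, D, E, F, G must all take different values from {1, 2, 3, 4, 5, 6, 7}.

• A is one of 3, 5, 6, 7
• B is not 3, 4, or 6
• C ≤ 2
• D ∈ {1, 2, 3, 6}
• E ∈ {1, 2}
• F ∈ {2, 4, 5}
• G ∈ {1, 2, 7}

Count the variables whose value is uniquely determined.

The 7 variables draw from only 7 values {1, 2, 3, 4, 5, 6, 7}, so each is used; only F can be 4, hence F = 4.
C and E share exactly the 2 values {1, 2}; by pigeonhole those values go to them, so strike 1, 2 from B, D, G.
G's domain is down to {7}, so G = 7. Strike 7 from A, B.
B has just one choice, so B = 5. Remove 5 from A.
Determined: B=5, F=4, G=7. The other variables each still have more than one consistent value. That makes 3.

3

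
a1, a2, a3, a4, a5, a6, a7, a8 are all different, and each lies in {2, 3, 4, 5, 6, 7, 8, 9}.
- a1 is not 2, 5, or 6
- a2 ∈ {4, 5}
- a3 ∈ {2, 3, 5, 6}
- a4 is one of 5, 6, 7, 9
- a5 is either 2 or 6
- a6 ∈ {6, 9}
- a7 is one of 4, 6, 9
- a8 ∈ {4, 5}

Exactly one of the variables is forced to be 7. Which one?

The 8 variables together cover exactly {2, 3, 4, 5, 6, 7, 8, 9} — 8 values for 8 variables — and 8 appears only in a1's list, so a1 = 8.
The 7 still-open variables together cover exactly {2, 3, 4, 5, 6, 7, 9} — 7 values for 7 variables — and 3 appears only in a3's list, so a3 = 3.
The 6 still-open variables draw from only 6 values {2, 4, 5, 6, 7, 9}, so each is used; only a5 can be 2, hence a5 = 2.
The 5 still-open variables together cover exactly {4, 5, 6, 7, 9} — 5 values for 5 variables — and 7 appears only in a4's list, so a4 = 7.

a4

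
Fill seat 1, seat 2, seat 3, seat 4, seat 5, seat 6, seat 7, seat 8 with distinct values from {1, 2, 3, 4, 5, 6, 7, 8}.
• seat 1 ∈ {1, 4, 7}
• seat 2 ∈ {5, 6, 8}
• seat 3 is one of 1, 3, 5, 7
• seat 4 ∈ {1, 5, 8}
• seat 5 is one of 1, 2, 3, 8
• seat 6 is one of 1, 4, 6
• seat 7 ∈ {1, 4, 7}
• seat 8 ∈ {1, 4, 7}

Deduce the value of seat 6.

The 8 variables draw from only 8 values {1, 2, 3, 4, 5, 6, 7, 8}, so each is used; only seat 5 can be 2, hence seat 5 = 2.
The 7 still-open variables draw from only 7 values {1, 3, 4, 5, 6, 7, 8}, so each is used; only seat 3 can be 3, hence seat 3 = 3.
seat 1, seat 7, seat 8 between them cover only {1, 4, 7} — a naked triple. Remove those values from seat 4, seat 6.
So seat 6 = 6.

6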